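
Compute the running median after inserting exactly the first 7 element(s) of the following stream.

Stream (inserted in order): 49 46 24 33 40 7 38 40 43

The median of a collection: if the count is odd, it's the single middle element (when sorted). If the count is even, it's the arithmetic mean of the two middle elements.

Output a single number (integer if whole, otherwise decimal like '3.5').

Answer: 38

Derivation:
Step 1: insert 49 -> lo=[49] (size 1, max 49) hi=[] (size 0) -> median=49
Step 2: insert 46 -> lo=[46] (size 1, max 46) hi=[49] (size 1, min 49) -> median=47.5
Step 3: insert 24 -> lo=[24, 46] (size 2, max 46) hi=[49] (size 1, min 49) -> median=46
Step 4: insert 33 -> lo=[24, 33] (size 2, max 33) hi=[46, 49] (size 2, min 46) -> median=39.5
Step 5: insert 40 -> lo=[24, 33, 40] (size 3, max 40) hi=[46, 49] (size 2, min 46) -> median=40
Step 6: insert 7 -> lo=[7, 24, 33] (size 3, max 33) hi=[40, 46, 49] (size 3, min 40) -> median=36.5
Step 7: insert 38 -> lo=[7, 24, 33, 38] (size 4, max 38) hi=[40, 46, 49] (size 3, min 40) -> median=38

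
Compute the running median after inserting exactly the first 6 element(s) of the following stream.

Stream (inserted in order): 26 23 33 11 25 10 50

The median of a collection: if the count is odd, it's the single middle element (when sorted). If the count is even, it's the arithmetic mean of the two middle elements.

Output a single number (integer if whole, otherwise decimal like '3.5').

Step 1: insert 26 -> lo=[26] (size 1, max 26) hi=[] (size 0) -> median=26
Step 2: insert 23 -> lo=[23] (size 1, max 23) hi=[26] (size 1, min 26) -> median=24.5
Step 3: insert 33 -> lo=[23, 26] (size 2, max 26) hi=[33] (size 1, min 33) -> median=26
Step 4: insert 11 -> lo=[11, 23] (size 2, max 23) hi=[26, 33] (size 2, min 26) -> median=24.5
Step 5: insert 25 -> lo=[11, 23, 25] (size 3, max 25) hi=[26, 33] (size 2, min 26) -> median=25
Step 6: insert 10 -> lo=[10, 11, 23] (size 3, max 23) hi=[25, 26, 33] (size 3, min 25) -> median=24

Answer: 24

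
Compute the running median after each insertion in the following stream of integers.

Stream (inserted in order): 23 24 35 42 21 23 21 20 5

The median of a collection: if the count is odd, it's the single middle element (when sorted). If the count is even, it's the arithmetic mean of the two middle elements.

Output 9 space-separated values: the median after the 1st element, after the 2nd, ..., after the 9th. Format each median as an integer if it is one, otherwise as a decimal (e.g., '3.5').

Step 1: insert 23 -> lo=[23] (size 1, max 23) hi=[] (size 0) -> median=23
Step 2: insert 24 -> lo=[23] (size 1, max 23) hi=[24] (size 1, min 24) -> median=23.5
Step 3: insert 35 -> lo=[23, 24] (size 2, max 24) hi=[35] (size 1, min 35) -> median=24
Step 4: insert 42 -> lo=[23, 24] (size 2, max 24) hi=[35, 42] (size 2, min 35) -> median=29.5
Step 5: insert 21 -> lo=[21, 23, 24] (size 3, max 24) hi=[35, 42] (size 2, min 35) -> median=24
Step 6: insert 23 -> lo=[21, 23, 23] (size 3, max 23) hi=[24, 35, 42] (size 3, min 24) -> median=23.5
Step 7: insert 21 -> lo=[21, 21, 23, 23] (size 4, max 23) hi=[24, 35, 42] (size 3, min 24) -> median=23
Step 8: insert 20 -> lo=[20, 21, 21, 23] (size 4, max 23) hi=[23, 24, 35, 42] (size 4, min 23) -> median=23
Step 9: insert 5 -> lo=[5, 20, 21, 21, 23] (size 5, max 23) hi=[23, 24, 35, 42] (size 4, min 23) -> median=23

Answer: 23 23.5 24 29.5 24 23.5 23 23 23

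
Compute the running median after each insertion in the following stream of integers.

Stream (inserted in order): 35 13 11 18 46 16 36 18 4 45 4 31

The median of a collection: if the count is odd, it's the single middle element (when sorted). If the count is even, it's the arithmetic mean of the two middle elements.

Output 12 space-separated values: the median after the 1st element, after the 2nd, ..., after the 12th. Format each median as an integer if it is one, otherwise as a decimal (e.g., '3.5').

Step 1: insert 35 -> lo=[35] (size 1, max 35) hi=[] (size 0) -> median=35
Step 2: insert 13 -> lo=[13] (size 1, max 13) hi=[35] (size 1, min 35) -> median=24
Step 3: insert 11 -> lo=[11, 13] (size 2, max 13) hi=[35] (size 1, min 35) -> median=13
Step 4: insert 18 -> lo=[11, 13] (size 2, max 13) hi=[18, 35] (size 2, min 18) -> median=15.5
Step 5: insert 46 -> lo=[11, 13, 18] (size 3, max 18) hi=[35, 46] (size 2, min 35) -> median=18
Step 6: insert 16 -> lo=[11, 13, 16] (size 3, max 16) hi=[18, 35, 46] (size 3, min 18) -> median=17
Step 7: insert 36 -> lo=[11, 13, 16, 18] (size 4, max 18) hi=[35, 36, 46] (size 3, min 35) -> median=18
Step 8: insert 18 -> lo=[11, 13, 16, 18] (size 4, max 18) hi=[18, 35, 36, 46] (size 4, min 18) -> median=18
Step 9: insert 4 -> lo=[4, 11, 13, 16, 18] (size 5, max 18) hi=[18, 35, 36, 46] (size 4, min 18) -> median=18
Step 10: insert 45 -> lo=[4, 11, 13, 16, 18] (size 5, max 18) hi=[18, 35, 36, 45, 46] (size 5, min 18) -> median=18
Step 11: insert 4 -> lo=[4, 4, 11, 13, 16, 18] (size 6, max 18) hi=[18, 35, 36, 45, 46] (size 5, min 18) -> median=18
Step 12: insert 31 -> lo=[4, 4, 11, 13, 16, 18] (size 6, max 18) hi=[18, 31, 35, 36, 45, 46] (size 6, min 18) -> median=18

Answer: 35 24 13 15.5 18 17 18 18 18 18 18 18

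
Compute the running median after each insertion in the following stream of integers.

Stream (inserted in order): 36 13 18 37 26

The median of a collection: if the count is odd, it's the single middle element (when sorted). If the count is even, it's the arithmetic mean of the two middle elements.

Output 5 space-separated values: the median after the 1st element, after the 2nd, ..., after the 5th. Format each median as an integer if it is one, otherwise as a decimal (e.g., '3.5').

Step 1: insert 36 -> lo=[36] (size 1, max 36) hi=[] (size 0) -> median=36
Step 2: insert 13 -> lo=[13] (size 1, max 13) hi=[36] (size 1, min 36) -> median=24.5
Step 3: insert 18 -> lo=[13, 18] (size 2, max 18) hi=[36] (size 1, min 36) -> median=18
Step 4: insert 37 -> lo=[13, 18] (size 2, max 18) hi=[36, 37] (size 2, min 36) -> median=27
Step 5: insert 26 -> lo=[13, 18, 26] (size 3, max 26) hi=[36, 37] (size 2, min 36) -> median=26

Answer: 36 24.5 18 27 26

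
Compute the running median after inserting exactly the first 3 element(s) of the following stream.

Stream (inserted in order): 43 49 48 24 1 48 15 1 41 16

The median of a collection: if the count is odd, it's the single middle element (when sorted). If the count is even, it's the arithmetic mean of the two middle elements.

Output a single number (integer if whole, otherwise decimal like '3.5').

Answer: 48

Derivation:
Step 1: insert 43 -> lo=[43] (size 1, max 43) hi=[] (size 0) -> median=43
Step 2: insert 49 -> lo=[43] (size 1, max 43) hi=[49] (size 1, min 49) -> median=46
Step 3: insert 48 -> lo=[43, 48] (size 2, max 48) hi=[49] (size 1, min 49) -> median=48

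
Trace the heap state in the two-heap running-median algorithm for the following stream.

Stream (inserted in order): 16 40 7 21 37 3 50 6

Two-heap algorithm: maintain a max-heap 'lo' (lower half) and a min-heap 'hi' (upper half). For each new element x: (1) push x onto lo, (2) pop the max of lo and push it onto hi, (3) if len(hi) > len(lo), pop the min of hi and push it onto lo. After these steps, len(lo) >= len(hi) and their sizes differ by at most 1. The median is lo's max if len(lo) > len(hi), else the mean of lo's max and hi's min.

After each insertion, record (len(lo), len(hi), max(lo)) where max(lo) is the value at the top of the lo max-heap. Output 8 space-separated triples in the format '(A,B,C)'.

Step 1: insert 16 -> lo=[16] hi=[] -> (len(lo)=1, len(hi)=0, max(lo)=16)
Step 2: insert 40 -> lo=[16] hi=[40] -> (len(lo)=1, len(hi)=1, max(lo)=16)
Step 3: insert 7 -> lo=[7, 16] hi=[40] -> (len(lo)=2, len(hi)=1, max(lo)=16)
Step 4: insert 21 -> lo=[7, 16] hi=[21, 40] -> (len(lo)=2, len(hi)=2, max(lo)=16)
Step 5: insert 37 -> lo=[7, 16, 21] hi=[37, 40] -> (len(lo)=3, len(hi)=2, max(lo)=21)
Step 6: insert 3 -> lo=[3, 7, 16] hi=[21, 37, 40] -> (len(lo)=3, len(hi)=3, max(lo)=16)
Step 7: insert 50 -> lo=[3, 7, 16, 21] hi=[37, 40, 50] -> (len(lo)=4, len(hi)=3, max(lo)=21)
Step 8: insert 6 -> lo=[3, 6, 7, 16] hi=[21, 37, 40, 50] -> (len(lo)=4, len(hi)=4, max(lo)=16)

Answer: (1,0,16) (1,1,16) (2,1,16) (2,2,16) (3,2,21) (3,3,16) (4,3,21) (4,4,16)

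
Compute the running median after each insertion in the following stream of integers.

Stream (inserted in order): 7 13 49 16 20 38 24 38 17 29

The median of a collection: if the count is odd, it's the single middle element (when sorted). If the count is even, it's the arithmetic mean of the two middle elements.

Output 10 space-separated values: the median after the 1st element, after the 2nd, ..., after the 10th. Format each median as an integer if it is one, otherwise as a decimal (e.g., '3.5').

Step 1: insert 7 -> lo=[7] (size 1, max 7) hi=[] (size 0) -> median=7
Step 2: insert 13 -> lo=[7] (size 1, max 7) hi=[13] (size 1, min 13) -> median=10
Step 3: insert 49 -> lo=[7, 13] (size 2, max 13) hi=[49] (size 1, min 49) -> median=13
Step 4: insert 16 -> lo=[7, 13] (size 2, max 13) hi=[16, 49] (size 2, min 16) -> median=14.5
Step 5: insert 20 -> lo=[7, 13, 16] (size 3, max 16) hi=[20, 49] (size 2, min 20) -> median=16
Step 6: insert 38 -> lo=[7, 13, 16] (size 3, max 16) hi=[20, 38, 49] (size 3, min 20) -> median=18
Step 7: insert 24 -> lo=[7, 13, 16, 20] (size 4, max 20) hi=[24, 38, 49] (size 3, min 24) -> median=20
Step 8: insert 38 -> lo=[7, 13, 16, 20] (size 4, max 20) hi=[24, 38, 38, 49] (size 4, min 24) -> median=22
Step 9: insert 17 -> lo=[7, 13, 16, 17, 20] (size 5, max 20) hi=[24, 38, 38, 49] (size 4, min 24) -> median=20
Step 10: insert 29 -> lo=[7, 13, 16, 17, 20] (size 5, max 20) hi=[24, 29, 38, 38, 49] (size 5, min 24) -> median=22

Answer: 7 10 13 14.5 16 18 20 22 20 22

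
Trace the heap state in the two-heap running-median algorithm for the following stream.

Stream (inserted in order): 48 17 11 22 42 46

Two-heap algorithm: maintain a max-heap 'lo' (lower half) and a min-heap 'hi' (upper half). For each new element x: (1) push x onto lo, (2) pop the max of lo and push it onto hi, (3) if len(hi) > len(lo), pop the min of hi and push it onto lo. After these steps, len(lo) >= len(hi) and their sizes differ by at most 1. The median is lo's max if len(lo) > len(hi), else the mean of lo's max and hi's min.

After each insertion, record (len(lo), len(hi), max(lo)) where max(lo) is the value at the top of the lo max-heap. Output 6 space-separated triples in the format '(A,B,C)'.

Step 1: insert 48 -> lo=[48] hi=[] -> (len(lo)=1, len(hi)=0, max(lo)=48)
Step 2: insert 17 -> lo=[17] hi=[48] -> (len(lo)=1, len(hi)=1, max(lo)=17)
Step 3: insert 11 -> lo=[11, 17] hi=[48] -> (len(lo)=2, len(hi)=1, max(lo)=17)
Step 4: insert 22 -> lo=[11, 17] hi=[22, 48] -> (len(lo)=2, len(hi)=2, max(lo)=17)
Step 5: insert 42 -> lo=[11, 17, 22] hi=[42, 48] -> (len(lo)=3, len(hi)=2, max(lo)=22)
Step 6: insert 46 -> lo=[11, 17, 22] hi=[42, 46, 48] -> (len(lo)=3, len(hi)=3, max(lo)=22)

Answer: (1,0,48) (1,1,17) (2,1,17) (2,2,17) (3,2,22) (3,3,22)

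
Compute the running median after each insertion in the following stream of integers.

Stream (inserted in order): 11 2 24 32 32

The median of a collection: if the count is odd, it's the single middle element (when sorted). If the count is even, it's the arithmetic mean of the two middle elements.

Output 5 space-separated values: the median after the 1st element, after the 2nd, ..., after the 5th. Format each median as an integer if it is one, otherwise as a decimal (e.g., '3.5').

Step 1: insert 11 -> lo=[11] (size 1, max 11) hi=[] (size 0) -> median=11
Step 2: insert 2 -> lo=[2] (size 1, max 2) hi=[11] (size 1, min 11) -> median=6.5
Step 3: insert 24 -> lo=[2, 11] (size 2, max 11) hi=[24] (size 1, min 24) -> median=11
Step 4: insert 32 -> lo=[2, 11] (size 2, max 11) hi=[24, 32] (size 2, min 24) -> median=17.5
Step 5: insert 32 -> lo=[2, 11, 24] (size 3, max 24) hi=[32, 32] (size 2, min 32) -> median=24

Answer: 11 6.5 11 17.5 24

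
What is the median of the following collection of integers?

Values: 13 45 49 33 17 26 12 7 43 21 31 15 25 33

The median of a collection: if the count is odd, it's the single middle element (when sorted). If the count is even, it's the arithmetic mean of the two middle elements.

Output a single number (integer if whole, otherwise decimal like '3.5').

Step 1: insert 13 -> lo=[13] (size 1, max 13) hi=[] (size 0) -> median=13
Step 2: insert 45 -> lo=[13] (size 1, max 13) hi=[45] (size 1, min 45) -> median=29
Step 3: insert 49 -> lo=[13, 45] (size 2, max 45) hi=[49] (size 1, min 49) -> median=45
Step 4: insert 33 -> lo=[13, 33] (size 2, max 33) hi=[45, 49] (size 2, min 45) -> median=39
Step 5: insert 17 -> lo=[13, 17, 33] (size 3, max 33) hi=[45, 49] (size 2, min 45) -> median=33
Step 6: insert 26 -> lo=[13, 17, 26] (size 3, max 26) hi=[33, 45, 49] (size 3, min 33) -> median=29.5
Step 7: insert 12 -> lo=[12, 13, 17, 26] (size 4, max 26) hi=[33, 45, 49] (size 3, min 33) -> median=26
Step 8: insert 7 -> lo=[7, 12, 13, 17] (size 4, max 17) hi=[26, 33, 45, 49] (size 4, min 26) -> median=21.5
Step 9: insert 43 -> lo=[7, 12, 13, 17, 26] (size 5, max 26) hi=[33, 43, 45, 49] (size 4, min 33) -> median=26
Step 10: insert 21 -> lo=[7, 12, 13, 17, 21] (size 5, max 21) hi=[26, 33, 43, 45, 49] (size 5, min 26) -> median=23.5
Step 11: insert 31 -> lo=[7, 12, 13, 17, 21, 26] (size 6, max 26) hi=[31, 33, 43, 45, 49] (size 5, min 31) -> median=26
Step 12: insert 15 -> lo=[7, 12, 13, 15, 17, 21] (size 6, max 21) hi=[26, 31, 33, 43, 45, 49] (size 6, min 26) -> median=23.5
Step 13: insert 25 -> lo=[7, 12, 13, 15, 17, 21, 25] (size 7, max 25) hi=[26, 31, 33, 43, 45, 49] (size 6, min 26) -> median=25
Step 14: insert 33 -> lo=[7, 12, 13, 15, 17, 21, 25] (size 7, max 25) hi=[26, 31, 33, 33, 43, 45, 49] (size 7, min 26) -> median=25.5

Answer: 25.5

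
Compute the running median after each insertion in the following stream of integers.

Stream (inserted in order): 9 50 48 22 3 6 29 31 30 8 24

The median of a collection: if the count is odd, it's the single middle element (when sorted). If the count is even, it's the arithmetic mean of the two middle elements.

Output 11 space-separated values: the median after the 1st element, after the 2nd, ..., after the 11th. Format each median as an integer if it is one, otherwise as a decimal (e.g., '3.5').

Answer: 9 29.5 48 35 22 15.5 22 25.5 29 25.5 24

Derivation:
Step 1: insert 9 -> lo=[9] (size 1, max 9) hi=[] (size 0) -> median=9
Step 2: insert 50 -> lo=[9] (size 1, max 9) hi=[50] (size 1, min 50) -> median=29.5
Step 3: insert 48 -> lo=[9, 48] (size 2, max 48) hi=[50] (size 1, min 50) -> median=48
Step 4: insert 22 -> lo=[9, 22] (size 2, max 22) hi=[48, 50] (size 2, min 48) -> median=35
Step 5: insert 3 -> lo=[3, 9, 22] (size 3, max 22) hi=[48, 50] (size 2, min 48) -> median=22
Step 6: insert 6 -> lo=[3, 6, 9] (size 3, max 9) hi=[22, 48, 50] (size 3, min 22) -> median=15.5
Step 7: insert 29 -> lo=[3, 6, 9, 22] (size 4, max 22) hi=[29, 48, 50] (size 3, min 29) -> median=22
Step 8: insert 31 -> lo=[3, 6, 9, 22] (size 4, max 22) hi=[29, 31, 48, 50] (size 4, min 29) -> median=25.5
Step 9: insert 30 -> lo=[3, 6, 9, 22, 29] (size 5, max 29) hi=[30, 31, 48, 50] (size 4, min 30) -> median=29
Step 10: insert 8 -> lo=[3, 6, 8, 9, 22] (size 5, max 22) hi=[29, 30, 31, 48, 50] (size 5, min 29) -> median=25.5
Step 11: insert 24 -> lo=[3, 6, 8, 9, 22, 24] (size 6, max 24) hi=[29, 30, 31, 48, 50] (size 5, min 29) -> median=24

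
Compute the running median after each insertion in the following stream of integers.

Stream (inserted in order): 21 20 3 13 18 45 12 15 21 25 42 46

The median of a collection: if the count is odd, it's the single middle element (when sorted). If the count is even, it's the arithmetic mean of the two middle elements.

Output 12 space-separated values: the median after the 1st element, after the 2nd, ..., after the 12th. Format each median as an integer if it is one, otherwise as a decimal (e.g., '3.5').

Step 1: insert 21 -> lo=[21] (size 1, max 21) hi=[] (size 0) -> median=21
Step 2: insert 20 -> lo=[20] (size 1, max 20) hi=[21] (size 1, min 21) -> median=20.5
Step 3: insert 3 -> lo=[3, 20] (size 2, max 20) hi=[21] (size 1, min 21) -> median=20
Step 4: insert 13 -> lo=[3, 13] (size 2, max 13) hi=[20, 21] (size 2, min 20) -> median=16.5
Step 5: insert 18 -> lo=[3, 13, 18] (size 3, max 18) hi=[20, 21] (size 2, min 20) -> median=18
Step 6: insert 45 -> lo=[3, 13, 18] (size 3, max 18) hi=[20, 21, 45] (size 3, min 20) -> median=19
Step 7: insert 12 -> lo=[3, 12, 13, 18] (size 4, max 18) hi=[20, 21, 45] (size 3, min 20) -> median=18
Step 8: insert 15 -> lo=[3, 12, 13, 15] (size 4, max 15) hi=[18, 20, 21, 45] (size 4, min 18) -> median=16.5
Step 9: insert 21 -> lo=[3, 12, 13, 15, 18] (size 5, max 18) hi=[20, 21, 21, 45] (size 4, min 20) -> median=18
Step 10: insert 25 -> lo=[3, 12, 13, 15, 18] (size 5, max 18) hi=[20, 21, 21, 25, 45] (size 5, min 20) -> median=19
Step 11: insert 42 -> lo=[3, 12, 13, 15, 18, 20] (size 6, max 20) hi=[21, 21, 25, 42, 45] (size 5, min 21) -> median=20
Step 12: insert 46 -> lo=[3, 12, 13, 15, 18, 20] (size 6, max 20) hi=[21, 21, 25, 42, 45, 46] (size 6, min 21) -> median=20.5

Answer: 21 20.5 20 16.5 18 19 18 16.5 18 19 20 20.5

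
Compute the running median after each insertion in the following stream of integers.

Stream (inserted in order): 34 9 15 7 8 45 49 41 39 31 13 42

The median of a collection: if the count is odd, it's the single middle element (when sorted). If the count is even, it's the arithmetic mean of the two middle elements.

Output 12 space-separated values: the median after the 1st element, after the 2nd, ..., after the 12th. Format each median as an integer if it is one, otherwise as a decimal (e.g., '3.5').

Step 1: insert 34 -> lo=[34] (size 1, max 34) hi=[] (size 0) -> median=34
Step 2: insert 9 -> lo=[9] (size 1, max 9) hi=[34] (size 1, min 34) -> median=21.5
Step 3: insert 15 -> lo=[9, 15] (size 2, max 15) hi=[34] (size 1, min 34) -> median=15
Step 4: insert 7 -> lo=[7, 9] (size 2, max 9) hi=[15, 34] (size 2, min 15) -> median=12
Step 5: insert 8 -> lo=[7, 8, 9] (size 3, max 9) hi=[15, 34] (size 2, min 15) -> median=9
Step 6: insert 45 -> lo=[7, 8, 9] (size 3, max 9) hi=[15, 34, 45] (size 3, min 15) -> median=12
Step 7: insert 49 -> lo=[7, 8, 9, 15] (size 4, max 15) hi=[34, 45, 49] (size 3, min 34) -> median=15
Step 8: insert 41 -> lo=[7, 8, 9, 15] (size 4, max 15) hi=[34, 41, 45, 49] (size 4, min 34) -> median=24.5
Step 9: insert 39 -> lo=[7, 8, 9, 15, 34] (size 5, max 34) hi=[39, 41, 45, 49] (size 4, min 39) -> median=34
Step 10: insert 31 -> lo=[7, 8, 9, 15, 31] (size 5, max 31) hi=[34, 39, 41, 45, 49] (size 5, min 34) -> median=32.5
Step 11: insert 13 -> lo=[7, 8, 9, 13, 15, 31] (size 6, max 31) hi=[34, 39, 41, 45, 49] (size 5, min 34) -> median=31
Step 12: insert 42 -> lo=[7, 8, 9, 13, 15, 31] (size 6, max 31) hi=[34, 39, 41, 42, 45, 49] (size 6, min 34) -> median=32.5

Answer: 34 21.5 15 12 9 12 15 24.5 34 32.5 31 32.5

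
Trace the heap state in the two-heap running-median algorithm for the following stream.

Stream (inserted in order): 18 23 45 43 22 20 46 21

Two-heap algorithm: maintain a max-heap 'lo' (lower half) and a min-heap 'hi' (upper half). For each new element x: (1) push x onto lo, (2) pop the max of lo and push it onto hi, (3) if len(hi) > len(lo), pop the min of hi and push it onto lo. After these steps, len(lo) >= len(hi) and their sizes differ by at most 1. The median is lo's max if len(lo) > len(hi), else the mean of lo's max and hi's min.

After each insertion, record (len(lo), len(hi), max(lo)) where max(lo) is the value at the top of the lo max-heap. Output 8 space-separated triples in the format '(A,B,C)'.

Answer: (1,0,18) (1,1,18) (2,1,23) (2,2,23) (3,2,23) (3,3,22) (4,3,23) (4,4,22)

Derivation:
Step 1: insert 18 -> lo=[18] hi=[] -> (len(lo)=1, len(hi)=0, max(lo)=18)
Step 2: insert 23 -> lo=[18] hi=[23] -> (len(lo)=1, len(hi)=1, max(lo)=18)
Step 3: insert 45 -> lo=[18, 23] hi=[45] -> (len(lo)=2, len(hi)=1, max(lo)=23)
Step 4: insert 43 -> lo=[18, 23] hi=[43, 45] -> (len(lo)=2, len(hi)=2, max(lo)=23)
Step 5: insert 22 -> lo=[18, 22, 23] hi=[43, 45] -> (len(lo)=3, len(hi)=2, max(lo)=23)
Step 6: insert 20 -> lo=[18, 20, 22] hi=[23, 43, 45] -> (len(lo)=3, len(hi)=3, max(lo)=22)
Step 7: insert 46 -> lo=[18, 20, 22, 23] hi=[43, 45, 46] -> (len(lo)=4, len(hi)=3, max(lo)=23)
Step 8: insert 21 -> lo=[18, 20, 21, 22] hi=[23, 43, 45, 46] -> (len(lo)=4, len(hi)=4, max(lo)=22)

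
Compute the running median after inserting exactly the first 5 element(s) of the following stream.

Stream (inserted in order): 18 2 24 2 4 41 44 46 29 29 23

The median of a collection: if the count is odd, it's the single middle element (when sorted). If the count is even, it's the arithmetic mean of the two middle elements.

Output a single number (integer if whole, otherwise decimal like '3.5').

Step 1: insert 18 -> lo=[18] (size 1, max 18) hi=[] (size 0) -> median=18
Step 2: insert 2 -> lo=[2] (size 1, max 2) hi=[18] (size 1, min 18) -> median=10
Step 3: insert 24 -> lo=[2, 18] (size 2, max 18) hi=[24] (size 1, min 24) -> median=18
Step 4: insert 2 -> lo=[2, 2] (size 2, max 2) hi=[18, 24] (size 2, min 18) -> median=10
Step 5: insert 4 -> lo=[2, 2, 4] (size 3, max 4) hi=[18, 24] (size 2, min 18) -> median=4

Answer: 4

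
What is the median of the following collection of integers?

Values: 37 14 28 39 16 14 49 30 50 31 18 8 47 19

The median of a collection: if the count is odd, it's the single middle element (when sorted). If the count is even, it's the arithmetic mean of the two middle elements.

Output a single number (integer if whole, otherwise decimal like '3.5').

Step 1: insert 37 -> lo=[37] (size 1, max 37) hi=[] (size 0) -> median=37
Step 2: insert 14 -> lo=[14] (size 1, max 14) hi=[37] (size 1, min 37) -> median=25.5
Step 3: insert 28 -> lo=[14, 28] (size 2, max 28) hi=[37] (size 1, min 37) -> median=28
Step 4: insert 39 -> lo=[14, 28] (size 2, max 28) hi=[37, 39] (size 2, min 37) -> median=32.5
Step 5: insert 16 -> lo=[14, 16, 28] (size 3, max 28) hi=[37, 39] (size 2, min 37) -> median=28
Step 6: insert 14 -> lo=[14, 14, 16] (size 3, max 16) hi=[28, 37, 39] (size 3, min 28) -> median=22
Step 7: insert 49 -> lo=[14, 14, 16, 28] (size 4, max 28) hi=[37, 39, 49] (size 3, min 37) -> median=28
Step 8: insert 30 -> lo=[14, 14, 16, 28] (size 4, max 28) hi=[30, 37, 39, 49] (size 4, min 30) -> median=29
Step 9: insert 50 -> lo=[14, 14, 16, 28, 30] (size 5, max 30) hi=[37, 39, 49, 50] (size 4, min 37) -> median=30
Step 10: insert 31 -> lo=[14, 14, 16, 28, 30] (size 5, max 30) hi=[31, 37, 39, 49, 50] (size 5, min 31) -> median=30.5
Step 11: insert 18 -> lo=[14, 14, 16, 18, 28, 30] (size 6, max 30) hi=[31, 37, 39, 49, 50] (size 5, min 31) -> median=30
Step 12: insert 8 -> lo=[8, 14, 14, 16, 18, 28] (size 6, max 28) hi=[30, 31, 37, 39, 49, 50] (size 6, min 30) -> median=29
Step 13: insert 47 -> lo=[8, 14, 14, 16, 18, 28, 30] (size 7, max 30) hi=[31, 37, 39, 47, 49, 50] (size 6, min 31) -> median=30
Step 14: insert 19 -> lo=[8, 14, 14, 16, 18, 19, 28] (size 7, max 28) hi=[30, 31, 37, 39, 47, 49, 50] (size 7, min 30) -> median=29

Answer: 29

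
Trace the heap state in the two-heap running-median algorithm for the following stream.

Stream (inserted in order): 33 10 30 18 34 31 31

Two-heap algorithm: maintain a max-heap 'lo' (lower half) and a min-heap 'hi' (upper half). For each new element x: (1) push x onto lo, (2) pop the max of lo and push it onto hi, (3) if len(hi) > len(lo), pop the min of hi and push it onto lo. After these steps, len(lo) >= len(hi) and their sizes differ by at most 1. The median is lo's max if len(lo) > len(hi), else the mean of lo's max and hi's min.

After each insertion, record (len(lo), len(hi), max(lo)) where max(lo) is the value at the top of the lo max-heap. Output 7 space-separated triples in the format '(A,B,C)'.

Answer: (1,0,33) (1,1,10) (2,1,30) (2,2,18) (3,2,30) (3,3,30) (4,3,31)

Derivation:
Step 1: insert 33 -> lo=[33] hi=[] -> (len(lo)=1, len(hi)=0, max(lo)=33)
Step 2: insert 10 -> lo=[10] hi=[33] -> (len(lo)=1, len(hi)=1, max(lo)=10)
Step 3: insert 30 -> lo=[10, 30] hi=[33] -> (len(lo)=2, len(hi)=1, max(lo)=30)
Step 4: insert 18 -> lo=[10, 18] hi=[30, 33] -> (len(lo)=2, len(hi)=2, max(lo)=18)
Step 5: insert 34 -> lo=[10, 18, 30] hi=[33, 34] -> (len(lo)=3, len(hi)=2, max(lo)=30)
Step 6: insert 31 -> lo=[10, 18, 30] hi=[31, 33, 34] -> (len(lo)=3, len(hi)=3, max(lo)=30)
Step 7: insert 31 -> lo=[10, 18, 30, 31] hi=[31, 33, 34] -> (len(lo)=4, len(hi)=3, max(lo)=31)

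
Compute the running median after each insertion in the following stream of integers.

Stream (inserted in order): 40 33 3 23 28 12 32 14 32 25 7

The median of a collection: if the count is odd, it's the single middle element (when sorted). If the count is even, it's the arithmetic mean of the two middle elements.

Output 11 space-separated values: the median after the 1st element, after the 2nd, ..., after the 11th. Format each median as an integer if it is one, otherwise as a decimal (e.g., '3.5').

Step 1: insert 40 -> lo=[40] (size 1, max 40) hi=[] (size 0) -> median=40
Step 2: insert 33 -> lo=[33] (size 1, max 33) hi=[40] (size 1, min 40) -> median=36.5
Step 3: insert 3 -> lo=[3, 33] (size 2, max 33) hi=[40] (size 1, min 40) -> median=33
Step 4: insert 23 -> lo=[3, 23] (size 2, max 23) hi=[33, 40] (size 2, min 33) -> median=28
Step 5: insert 28 -> lo=[3, 23, 28] (size 3, max 28) hi=[33, 40] (size 2, min 33) -> median=28
Step 6: insert 12 -> lo=[3, 12, 23] (size 3, max 23) hi=[28, 33, 40] (size 3, min 28) -> median=25.5
Step 7: insert 32 -> lo=[3, 12, 23, 28] (size 4, max 28) hi=[32, 33, 40] (size 3, min 32) -> median=28
Step 8: insert 14 -> lo=[3, 12, 14, 23] (size 4, max 23) hi=[28, 32, 33, 40] (size 4, min 28) -> median=25.5
Step 9: insert 32 -> lo=[3, 12, 14, 23, 28] (size 5, max 28) hi=[32, 32, 33, 40] (size 4, min 32) -> median=28
Step 10: insert 25 -> lo=[3, 12, 14, 23, 25] (size 5, max 25) hi=[28, 32, 32, 33, 40] (size 5, min 28) -> median=26.5
Step 11: insert 7 -> lo=[3, 7, 12, 14, 23, 25] (size 6, max 25) hi=[28, 32, 32, 33, 40] (size 5, min 28) -> median=25

Answer: 40 36.5 33 28 28 25.5 28 25.5 28 26.5 25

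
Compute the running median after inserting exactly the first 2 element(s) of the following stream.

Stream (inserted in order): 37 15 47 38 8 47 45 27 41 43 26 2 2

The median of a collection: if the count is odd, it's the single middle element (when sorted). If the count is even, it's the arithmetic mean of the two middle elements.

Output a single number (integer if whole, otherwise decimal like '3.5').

Step 1: insert 37 -> lo=[37] (size 1, max 37) hi=[] (size 0) -> median=37
Step 2: insert 15 -> lo=[15] (size 1, max 15) hi=[37] (size 1, min 37) -> median=26

Answer: 26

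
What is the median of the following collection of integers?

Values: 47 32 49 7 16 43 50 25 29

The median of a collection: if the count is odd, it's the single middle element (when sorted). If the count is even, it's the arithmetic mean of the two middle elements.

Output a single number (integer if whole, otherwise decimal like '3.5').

Answer: 32

Derivation:
Step 1: insert 47 -> lo=[47] (size 1, max 47) hi=[] (size 0) -> median=47
Step 2: insert 32 -> lo=[32] (size 1, max 32) hi=[47] (size 1, min 47) -> median=39.5
Step 3: insert 49 -> lo=[32, 47] (size 2, max 47) hi=[49] (size 1, min 49) -> median=47
Step 4: insert 7 -> lo=[7, 32] (size 2, max 32) hi=[47, 49] (size 2, min 47) -> median=39.5
Step 5: insert 16 -> lo=[7, 16, 32] (size 3, max 32) hi=[47, 49] (size 2, min 47) -> median=32
Step 6: insert 43 -> lo=[7, 16, 32] (size 3, max 32) hi=[43, 47, 49] (size 3, min 43) -> median=37.5
Step 7: insert 50 -> lo=[7, 16, 32, 43] (size 4, max 43) hi=[47, 49, 50] (size 3, min 47) -> median=43
Step 8: insert 25 -> lo=[7, 16, 25, 32] (size 4, max 32) hi=[43, 47, 49, 50] (size 4, min 43) -> median=37.5
Step 9: insert 29 -> lo=[7, 16, 25, 29, 32] (size 5, max 32) hi=[43, 47, 49, 50] (size 4, min 43) -> median=32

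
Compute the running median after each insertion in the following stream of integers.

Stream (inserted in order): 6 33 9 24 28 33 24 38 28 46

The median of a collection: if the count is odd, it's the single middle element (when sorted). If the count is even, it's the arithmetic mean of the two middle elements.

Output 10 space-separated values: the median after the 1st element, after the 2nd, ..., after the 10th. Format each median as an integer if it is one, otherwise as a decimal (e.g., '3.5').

Answer: 6 19.5 9 16.5 24 26 24 26 28 28

Derivation:
Step 1: insert 6 -> lo=[6] (size 1, max 6) hi=[] (size 0) -> median=6
Step 2: insert 33 -> lo=[6] (size 1, max 6) hi=[33] (size 1, min 33) -> median=19.5
Step 3: insert 9 -> lo=[6, 9] (size 2, max 9) hi=[33] (size 1, min 33) -> median=9
Step 4: insert 24 -> lo=[6, 9] (size 2, max 9) hi=[24, 33] (size 2, min 24) -> median=16.5
Step 5: insert 28 -> lo=[6, 9, 24] (size 3, max 24) hi=[28, 33] (size 2, min 28) -> median=24
Step 6: insert 33 -> lo=[6, 9, 24] (size 3, max 24) hi=[28, 33, 33] (size 3, min 28) -> median=26
Step 7: insert 24 -> lo=[6, 9, 24, 24] (size 4, max 24) hi=[28, 33, 33] (size 3, min 28) -> median=24
Step 8: insert 38 -> lo=[6, 9, 24, 24] (size 4, max 24) hi=[28, 33, 33, 38] (size 4, min 28) -> median=26
Step 9: insert 28 -> lo=[6, 9, 24, 24, 28] (size 5, max 28) hi=[28, 33, 33, 38] (size 4, min 28) -> median=28
Step 10: insert 46 -> lo=[6, 9, 24, 24, 28] (size 5, max 28) hi=[28, 33, 33, 38, 46] (size 5, min 28) -> median=28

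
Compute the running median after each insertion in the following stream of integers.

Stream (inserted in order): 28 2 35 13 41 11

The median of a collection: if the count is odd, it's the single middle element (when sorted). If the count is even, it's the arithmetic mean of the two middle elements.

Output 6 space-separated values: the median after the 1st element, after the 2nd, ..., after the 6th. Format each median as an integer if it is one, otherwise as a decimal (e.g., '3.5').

Step 1: insert 28 -> lo=[28] (size 1, max 28) hi=[] (size 0) -> median=28
Step 2: insert 2 -> lo=[2] (size 1, max 2) hi=[28] (size 1, min 28) -> median=15
Step 3: insert 35 -> lo=[2, 28] (size 2, max 28) hi=[35] (size 1, min 35) -> median=28
Step 4: insert 13 -> lo=[2, 13] (size 2, max 13) hi=[28, 35] (size 2, min 28) -> median=20.5
Step 5: insert 41 -> lo=[2, 13, 28] (size 3, max 28) hi=[35, 41] (size 2, min 35) -> median=28
Step 6: insert 11 -> lo=[2, 11, 13] (size 3, max 13) hi=[28, 35, 41] (size 3, min 28) -> median=20.5

Answer: 28 15 28 20.5 28 20.5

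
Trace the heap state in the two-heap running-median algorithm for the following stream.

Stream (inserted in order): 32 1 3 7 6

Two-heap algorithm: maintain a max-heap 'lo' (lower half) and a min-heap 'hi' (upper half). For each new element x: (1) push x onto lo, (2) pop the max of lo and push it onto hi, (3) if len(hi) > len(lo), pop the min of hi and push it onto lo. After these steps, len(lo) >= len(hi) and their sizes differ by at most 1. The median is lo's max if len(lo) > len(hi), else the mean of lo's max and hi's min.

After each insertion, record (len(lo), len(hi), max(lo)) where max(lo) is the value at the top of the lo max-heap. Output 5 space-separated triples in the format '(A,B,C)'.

Step 1: insert 32 -> lo=[32] hi=[] -> (len(lo)=1, len(hi)=0, max(lo)=32)
Step 2: insert 1 -> lo=[1] hi=[32] -> (len(lo)=1, len(hi)=1, max(lo)=1)
Step 3: insert 3 -> lo=[1, 3] hi=[32] -> (len(lo)=2, len(hi)=1, max(lo)=3)
Step 4: insert 7 -> lo=[1, 3] hi=[7, 32] -> (len(lo)=2, len(hi)=2, max(lo)=3)
Step 5: insert 6 -> lo=[1, 3, 6] hi=[7, 32] -> (len(lo)=3, len(hi)=2, max(lo)=6)

Answer: (1,0,32) (1,1,1) (2,1,3) (2,2,3) (3,2,6)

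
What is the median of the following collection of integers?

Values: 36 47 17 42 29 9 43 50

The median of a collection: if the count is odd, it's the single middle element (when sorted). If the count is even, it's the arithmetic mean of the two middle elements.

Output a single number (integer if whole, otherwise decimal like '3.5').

Step 1: insert 36 -> lo=[36] (size 1, max 36) hi=[] (size 0) -> median=36
Step 2: insert 47 -> lo=[36] (size 1, max 36) hi=[47] (size 1, min 47) -> median=41.5
Step 3: insert 17 -> lo=[17, 36] (size 2, max 36) hi=[47] (size 1, min 47) -> median=36
Step 4: insert 42 -> lo=[17, 36] (size 2, max 36) hi=[42, 47] (size 2, min 42) -> median=39
Step 5: insert 29 -> lo=[17, 29, 36] (size 3, max 36) hi=[42, 47] (size 2, min 42) -> median=36
Step 6: insert 9 -> lo=[9, 17, 29] (size 3, max 29) hi=[36, 42, 47] (size 3, min 36) -> median=32.5
Step 7: insert 43 -> lo=[9, 17, 29, 36] (size 4, max 36) hi=[42, 43, 47] (size 3, min 42) -> median=36
Step 8: insert 50 -> lo=[9, 17, 29, 36] (size 4, max 36) hi=[42, 43, 47, 50] (size 4, min 42) -> median=39

Answer: 39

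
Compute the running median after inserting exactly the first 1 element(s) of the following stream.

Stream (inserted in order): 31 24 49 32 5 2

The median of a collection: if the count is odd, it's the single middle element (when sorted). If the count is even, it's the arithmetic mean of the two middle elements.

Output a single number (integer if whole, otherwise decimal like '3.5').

Step 1: insert 31 -> lo=[31] (size 1, max 31) hi=[] (size 0) -> median=31

Answer: 31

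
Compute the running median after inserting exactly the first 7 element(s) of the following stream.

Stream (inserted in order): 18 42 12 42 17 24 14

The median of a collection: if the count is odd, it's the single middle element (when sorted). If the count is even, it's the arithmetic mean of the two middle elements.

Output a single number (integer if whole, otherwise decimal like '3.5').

Step 1: insert 18 -> lo=[18] (size 1, max 18) hi=[] (size 0) -> median=18
Step 2: insert 42 -> lo=[18] (size 1, max 18) hi=[42] (size 1, min 42) -> median=30
Step 3: insert 12 -> lo=[12, 18] (size 2, max 18) hi=[42] (size 1, min 42) -> median=18
Step 4: insert 42 -> lo=[12, 18] (size 2, max 18) hi=[42, 42] (size 2, min 42) -> median=30
Step 5: insert 17 -> lo=[12, 17, 18] (size 3, max 18) hi=[42, 42] (size 2, min 42) -> median=18
Step 6: insert 24 -> lo=[12, 17, 18] (size 3, max 18) hi=[24, 42, 42] (size 3, min 24) -> median=21
Step 7: insert 14 -> lo=[12, 14, 17, 18] (size 4, max 18) hi=[24, 42, 42] (size 3, min 24) -> median=18

Answer: 18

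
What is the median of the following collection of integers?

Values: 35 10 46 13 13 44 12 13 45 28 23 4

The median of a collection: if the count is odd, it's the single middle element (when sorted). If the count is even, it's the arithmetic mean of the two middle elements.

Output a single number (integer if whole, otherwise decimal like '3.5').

Step 1: insert 35 -> lo=[35] (size 1, max 35) hi=[] (size 0) -> median=35
Step 2: insert 10 -> lo=[10] (size 1, max 10) hi=[35] (size 1, min 35) -> median=22.5
Step 3: insert 46 -> lo=[10, 35] (size 2, max 35) hi=[46] (size 1, min 46) -> median=35
Step 4: insert 13 -> lo=[10, 13] (size 2, max 13) hi=[35, 46] (size 2, min 35) -> median=24
Step 5: insert 13 -> lo=[10, 13, 13] (size 3, max 13) hi=[35, 46] (size 2, min 35) -> median=13
Step 6: insert 44 -> lo=[10, 13, 13] (size 3, max 13) hi=[35, 44, 46] (size 3, min 35) -> median=24
Step 7: insert 12 -> lo=[10, 12, 13, 13] (size 4, max 13) hi=[35, 44, 46] (size 3, min 35) -> median=13
Step 8: insert 13 -> lo=[10, 12, 13, 13] (size 4, max 13) hi=[13, 35, 44, 46] (size 4, min 13) -> median=13
Step 9: insert 45 -> lo=[10, 12, 13, 13, 13] (size 5, max 13) hi=[35, 44, 45, 46] (size 4, min 35) -> median=13
Step 10: insert 28 -> lo=[10, 12, 13, 13, 13] (size 5, max 13) hi=[28, 35, 44, 45, 46] (size 5, min 28) -> median=20.5
Step 11: insert 23 -> lo=[10, 12, 13, 13, 13, 23] (size 6, max 23) hi=[28, 35, 44, 45, 46] (size 5, min 28) -> median=23
Step 12: insert 4 -> lo=[4, 10, 12, 13, 13, 13] (size 6, max 13) hi=[23, 28, 35, 44, 45, 46] (size 6, min 23) -> median=18

Answer: 18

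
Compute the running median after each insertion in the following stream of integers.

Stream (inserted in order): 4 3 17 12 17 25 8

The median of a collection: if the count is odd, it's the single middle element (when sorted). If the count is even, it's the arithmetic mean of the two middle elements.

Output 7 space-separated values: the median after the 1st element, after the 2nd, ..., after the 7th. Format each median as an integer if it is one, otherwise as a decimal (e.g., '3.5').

Step 1: insert 4 -> lo=[4] (size 1, max 4) hi=[] (size 0) -> median=4
Step 2: insert 3 -> lo=[3] (size 1, max 3) hi=[4] (size 1, min 4) -> median=3.5
Step 3: insert 17 -> lo=[3, 4] (size 2, max 4) hi=[17] (size 1, min 17) -> median=4
Step 4: insert 12 -> lo=[3, 4] (size 2, max 4) hi=[12, 17] (size 2, min 12) -> median=8
Step 5: insert 17 -> lo=[3, 4, 12] (size 3, max 12) hi=[17, 17] (size 2, min 17) -> median=12
Step 6: insert 25 -> lo=[3, 4, 12] (size 3, max 12) hi=[17, 17, 25] (size 3, min 17) -> median=14.5
Step 7: insert 8 -> lo=[3, 4, 8, 12] (size 4, max 12) hi=[17, 17, 25] (size 3, min 17) -> median=12

Answer: 4 3.5 4 8 12 14.5 12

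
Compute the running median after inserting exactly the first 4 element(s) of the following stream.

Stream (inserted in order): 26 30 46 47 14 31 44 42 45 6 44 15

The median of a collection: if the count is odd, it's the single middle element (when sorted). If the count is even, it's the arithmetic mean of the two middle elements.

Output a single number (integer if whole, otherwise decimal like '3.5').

Answer: 38

Derivation:
Step 1: insert 26 -> lo=[26] (size 1, max 26) hi=[] (size 0) -> median=26
Step 2: insert 30 -> lo=[26] (size 1, max 26) hi=[30] (size 1, min 30) -> median=28
Step 3: insert 46 -> lo=[26, 30] (size 2, max 30) hi=[46] (size 1, min 46) -> median=30
Step 4: insert 47 -> lo=[26, 30] (size 2, max 30) hi=[46, 47] (size 2, min 46) -> median=38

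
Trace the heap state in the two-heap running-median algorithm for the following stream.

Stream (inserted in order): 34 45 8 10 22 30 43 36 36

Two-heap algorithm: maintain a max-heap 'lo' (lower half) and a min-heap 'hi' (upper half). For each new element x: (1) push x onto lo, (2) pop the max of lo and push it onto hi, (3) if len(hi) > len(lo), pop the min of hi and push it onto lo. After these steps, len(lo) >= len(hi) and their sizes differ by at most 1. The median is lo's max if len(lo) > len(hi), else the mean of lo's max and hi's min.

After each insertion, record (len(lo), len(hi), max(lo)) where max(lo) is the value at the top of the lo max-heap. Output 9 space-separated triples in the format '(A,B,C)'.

Step 1: insert 34 -> lo=[34] hi=[] -> (len(lo)=1, len(hi)=0, max(lo)=34)
Step 2: insert 45 -> lo=[34] hi=[45] -> (len(lo)=1, len(hi)=1, max(lo)=34)
Step 3: insert 8 -> lo=[8, 34] hi=[45] -> (len(lo)=2, len(hi)=1, max(lo)=34)
Step 4: insert 10 -> lo=[8, 10] hi=[34, 45] -> (len(lo)=2, len(hi)=2, max(lo)=10)
Step 5: insert 22 -> lo=[8, 10, 22] hi=[34, 45] -> (len(lo)=3, len(hi)=2, max(lo)=22)
Step 6: insert 30 -> lo=[8, 10, 22] hi=[30, 34, 45] -> (len(lo)=3, len(hi)=3, max(lo)=22)
Step 7: insert 43 -> lo=[8, 10, 22, 30] hi=[34, 43, 45] -> (len(lo)=4, len(hi)=3, max(lo)=30)
Step 8: insert 36 -> lo=[8, 10, 22, 30] hi=[34, 36, 43, 45] -> (len(lo)=4, len(hi)=4, max(lo)=30)
Step 9: insert 36 -> lo=[8, 10, 22, 30, 34] hi=[36, 36, 43, 45] -> (len(lo)=5, len(hi)=4, max(lo)=34)

Answer: (1,0,34) (1,1,34) (2,1,34) (2,2,10) (3,2,22) (3,3,22) (4,3,30) (4,4,30) (5,4,34)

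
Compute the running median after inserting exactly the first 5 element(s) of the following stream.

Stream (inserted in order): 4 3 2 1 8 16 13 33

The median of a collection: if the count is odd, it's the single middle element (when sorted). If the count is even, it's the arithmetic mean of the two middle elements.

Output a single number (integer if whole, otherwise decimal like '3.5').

Answer: 3

Derivation:
Step 1: insert 4 -> lo=[4] (size 1, max 4) hi=[] (size 0) -> median=4
Step 2: insert 3 -> lo=[3] (size 1, max 3) hi=[4] (size 1, min 4) -> median=3.5
Step 3: insert 2 -> lo=[2, 3] (size 2, max 3) hi=[4] (size 1, min 4) -> median=3
Step 4: insert 1 -> lo=[1, 2] (size 2, max 2) hi=[3, 4] (size 2, min 3) -> median=2.5
Step 5: insert 8 -> lo=[1, 2, 3] (size 3, max 3) hi=[4, 8] (size 2, min 4) -> median=3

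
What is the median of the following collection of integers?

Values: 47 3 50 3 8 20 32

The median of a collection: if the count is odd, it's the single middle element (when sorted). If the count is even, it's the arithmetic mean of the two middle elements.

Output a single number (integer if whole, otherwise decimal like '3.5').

Answer: 20

Derivation:
Step 1: insert 47 -> lo=[47] (size 1, max 47) hi=[] (size 0) -> median=47
Step 2: insert 3 -> lo=[3] (size 1, max 3) hi=[47] (size 1, min 47) -> median=25
Step 3: insert 50 -> lo=[3, 47] (size 2, max 47) hi=[50] (size 1, min 50) -> median=47
Step 4: insert 3 -> lo=[3, 3] (size 2, max 3) hi=[47, 50] (size 2, min 47) -> median=25
Step 5: insert 8 -> lo=[3, 3, 8] (size 3, max 8) hi=[47, 50] (size 2, min 47) -> median=8
Step 6: insert 20 -> lo=[3, 3, 8] (size 3, max 8) hi=[20, 47, 50] (size 3, min 20) -> median=14
Step 7: insert 32 -> lo=[3, 3, 8, 20] (size 4, max 20) hi=[32, 47, 50] (size 3, min 32) -> median=20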